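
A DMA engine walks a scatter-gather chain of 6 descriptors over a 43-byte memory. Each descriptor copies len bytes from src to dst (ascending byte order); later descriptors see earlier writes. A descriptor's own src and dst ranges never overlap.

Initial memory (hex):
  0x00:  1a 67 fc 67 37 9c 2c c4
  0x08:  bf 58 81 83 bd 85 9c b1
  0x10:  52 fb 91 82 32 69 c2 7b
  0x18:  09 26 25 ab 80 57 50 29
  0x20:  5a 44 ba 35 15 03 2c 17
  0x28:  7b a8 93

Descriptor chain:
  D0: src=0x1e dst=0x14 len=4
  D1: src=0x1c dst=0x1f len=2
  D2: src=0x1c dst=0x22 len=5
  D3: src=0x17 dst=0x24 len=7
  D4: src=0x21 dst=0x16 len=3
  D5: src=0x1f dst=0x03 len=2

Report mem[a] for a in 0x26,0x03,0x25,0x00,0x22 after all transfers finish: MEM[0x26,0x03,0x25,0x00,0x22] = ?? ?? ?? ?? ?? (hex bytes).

MEM[0x26,0x03,0x25,0x00,0x22] = 26 80 09 1a 80

[0] 0x1e->0x14 len=4 : 50 29 5a 44
[1] 0x1c->0x1f len=2 : 80 57
[2] 0x1c->0x22 len=5 : 80 57 50 80 57
[3] 0x17->0x24 len=7 : 44 09 26 25 ab 80 57
[4] 0x21->0x16 len=3 : 44 80 57
[5] 0x1f->0x03 len=2 : 80 57
query mem[0x26]=0x26, mem[0x03]=0x80, mem[0x25]=0x09, mem[0x00]=0x1a, mem[0x22]=0x80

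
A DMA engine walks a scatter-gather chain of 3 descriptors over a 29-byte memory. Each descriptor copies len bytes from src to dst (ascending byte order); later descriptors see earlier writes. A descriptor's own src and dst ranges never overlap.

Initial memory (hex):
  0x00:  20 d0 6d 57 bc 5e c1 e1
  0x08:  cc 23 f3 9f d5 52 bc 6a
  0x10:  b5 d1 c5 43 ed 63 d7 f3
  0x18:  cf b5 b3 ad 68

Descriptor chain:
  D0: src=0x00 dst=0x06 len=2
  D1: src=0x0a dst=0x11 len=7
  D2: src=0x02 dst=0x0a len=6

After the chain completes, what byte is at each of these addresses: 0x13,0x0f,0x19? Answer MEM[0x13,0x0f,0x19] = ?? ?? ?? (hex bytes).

MEM[0x13,0x0f,0x19] = d5 d0 b5

D0: mem[0x06..0x07] <- [20 d0]
D1: mem[0x11..0x17] <- [f3 9f d5 52 bc 6a b5]
D2: mem[0x0a..0x0f] <- [6d 57 bc 5e 20 d0]
query mem[0x13]=0xd5, mem[0x0f]=0xd0, mem[0x19]=0xb5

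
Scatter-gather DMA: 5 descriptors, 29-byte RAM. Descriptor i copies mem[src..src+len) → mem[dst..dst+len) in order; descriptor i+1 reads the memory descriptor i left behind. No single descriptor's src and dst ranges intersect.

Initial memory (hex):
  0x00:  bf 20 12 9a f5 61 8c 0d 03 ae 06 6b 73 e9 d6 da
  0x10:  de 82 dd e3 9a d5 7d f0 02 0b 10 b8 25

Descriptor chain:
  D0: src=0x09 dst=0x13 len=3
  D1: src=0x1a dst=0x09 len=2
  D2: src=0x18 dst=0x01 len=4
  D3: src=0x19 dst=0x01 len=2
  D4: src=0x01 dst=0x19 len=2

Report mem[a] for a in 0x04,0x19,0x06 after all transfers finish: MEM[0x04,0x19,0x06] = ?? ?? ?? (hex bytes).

MEM[0x04,0x19,0x06] = b8 0b 8c

  after D0: wrote 3B at 0x13 = ae066b
  after D1: wrote 2B at 0x09 = 10b8
  after D2: wrote 4B at 0x01 = 020b10b8
  after D3: wrote 2B at 0x01 = 0b10
  after D4: wrote 2B at 0x19 = 0b10
query mem[0x04]=0xb8, mem[0x19]=0x0b, mem[0x06]=0x8c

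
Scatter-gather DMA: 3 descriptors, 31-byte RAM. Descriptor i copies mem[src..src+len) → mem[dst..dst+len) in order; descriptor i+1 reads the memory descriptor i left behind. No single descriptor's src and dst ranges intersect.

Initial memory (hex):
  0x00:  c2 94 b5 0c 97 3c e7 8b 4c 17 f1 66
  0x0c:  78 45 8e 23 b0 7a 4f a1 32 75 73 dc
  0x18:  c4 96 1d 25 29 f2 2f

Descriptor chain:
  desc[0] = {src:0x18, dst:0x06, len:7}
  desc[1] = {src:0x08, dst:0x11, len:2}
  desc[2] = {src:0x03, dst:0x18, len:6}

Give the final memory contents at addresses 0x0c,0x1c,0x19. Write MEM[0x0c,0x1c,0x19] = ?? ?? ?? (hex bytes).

MEM[0x0c,0x1c,0x19] = 2f 96 97

  after D0: wrote 7B at 0x06 = c4961d2529f22f
  after D1: wrote 2B at 0x11 = 1d25
  after D2: wrote 6B at 0x18 = 0c973cc4961d
query mem[0x0c]=0x2f, mem[0x1c]=0x96, mem[0x19]=0x97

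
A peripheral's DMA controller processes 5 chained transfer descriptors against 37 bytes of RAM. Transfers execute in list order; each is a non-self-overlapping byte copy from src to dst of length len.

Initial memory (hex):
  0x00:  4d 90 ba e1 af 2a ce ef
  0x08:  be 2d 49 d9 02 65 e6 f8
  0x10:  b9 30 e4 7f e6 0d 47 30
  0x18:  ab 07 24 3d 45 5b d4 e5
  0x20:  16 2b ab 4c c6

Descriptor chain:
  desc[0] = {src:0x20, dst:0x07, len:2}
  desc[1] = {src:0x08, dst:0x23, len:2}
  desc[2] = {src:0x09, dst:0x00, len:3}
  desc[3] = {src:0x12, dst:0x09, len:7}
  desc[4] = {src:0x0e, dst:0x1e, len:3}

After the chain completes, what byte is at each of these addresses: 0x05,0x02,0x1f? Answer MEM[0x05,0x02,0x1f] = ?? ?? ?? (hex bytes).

D0: mem[0x07..0x08] <- [16 2b]
D1: mem[0x23..0x24] <- [2b 2d]
D2: mem[0x00..0x02] <- [2d 49 d9]
D3: mem[0x09..0x0f] <- [e4 7f e6 0d 47 30 ab]
D4: mem[0x1e..0x20] <- [30 ab b9]
query mem[0x05]=0x2a, mem[0x02]=0xd9, mem[0x1f]=0xab

MEM[0x05,0x02,0x1f] = 2a d9 ab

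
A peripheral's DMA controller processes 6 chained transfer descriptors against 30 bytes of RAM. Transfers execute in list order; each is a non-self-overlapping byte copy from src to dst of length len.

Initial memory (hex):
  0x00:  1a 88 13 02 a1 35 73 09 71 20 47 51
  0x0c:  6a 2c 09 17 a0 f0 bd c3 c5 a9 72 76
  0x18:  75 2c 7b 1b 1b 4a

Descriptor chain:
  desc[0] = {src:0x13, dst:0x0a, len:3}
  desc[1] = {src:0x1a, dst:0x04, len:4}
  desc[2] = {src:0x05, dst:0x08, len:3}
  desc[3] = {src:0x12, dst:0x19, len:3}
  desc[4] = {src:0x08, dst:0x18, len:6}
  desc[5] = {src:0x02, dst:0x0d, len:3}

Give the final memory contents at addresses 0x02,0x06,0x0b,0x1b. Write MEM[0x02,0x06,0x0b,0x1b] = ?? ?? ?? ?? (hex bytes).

[0] 0x13->0x0a len=3 : c3 c5 a9
[1] 0x1a->0x04 len=4 : 7b 1b 1b 4a
[2] 0x05->0x08 len=3 : 1b 1b 4a
[3] 0x12->0x19 len=3 : bd c3 c5
[4] 0x08->0x18 len=6 : 1b 1b 4a c5 a9 2c
[5] 0x02->0x0d len=3 : 13 02 7b
query mem[0x02]=0x13, mem[0x06]=0x1b, mem[0x0b]=0xc5, mem[0x1b]=0xc5

MEM[0x02,0x06,0x0b,0x1b] = 13 1b c5 c5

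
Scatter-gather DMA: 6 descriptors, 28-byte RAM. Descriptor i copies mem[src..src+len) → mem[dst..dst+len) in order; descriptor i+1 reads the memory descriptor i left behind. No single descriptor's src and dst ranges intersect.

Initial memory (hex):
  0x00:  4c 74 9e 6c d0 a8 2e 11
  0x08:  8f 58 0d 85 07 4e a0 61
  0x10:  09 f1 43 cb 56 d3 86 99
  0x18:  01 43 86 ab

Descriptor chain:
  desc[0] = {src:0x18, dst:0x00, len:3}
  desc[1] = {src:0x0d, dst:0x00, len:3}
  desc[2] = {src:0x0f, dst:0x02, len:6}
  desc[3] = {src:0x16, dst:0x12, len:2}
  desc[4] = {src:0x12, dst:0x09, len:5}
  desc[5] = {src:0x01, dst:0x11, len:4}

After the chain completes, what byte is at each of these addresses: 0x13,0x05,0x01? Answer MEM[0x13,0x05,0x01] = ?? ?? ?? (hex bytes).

  after D0: wrote 3B at 0x00 = 014386
  after D1: wrote 3B at 0x00 = 4ea061
  after D2: wrote 6B at 0x02 = 6109f143cb56
  after D3: wrote 2B at 0x12 = 8699
  after D4: wrote 5B at 0x09 = 869956d386
  after D5: wrote 4B at 0x11 = a06109f1
query mem[0x13]=0x09, mem[0x05]=0x43, mem[0x01]=0xa0

MEM[0x13,0x05,0x01] = 09 43 a0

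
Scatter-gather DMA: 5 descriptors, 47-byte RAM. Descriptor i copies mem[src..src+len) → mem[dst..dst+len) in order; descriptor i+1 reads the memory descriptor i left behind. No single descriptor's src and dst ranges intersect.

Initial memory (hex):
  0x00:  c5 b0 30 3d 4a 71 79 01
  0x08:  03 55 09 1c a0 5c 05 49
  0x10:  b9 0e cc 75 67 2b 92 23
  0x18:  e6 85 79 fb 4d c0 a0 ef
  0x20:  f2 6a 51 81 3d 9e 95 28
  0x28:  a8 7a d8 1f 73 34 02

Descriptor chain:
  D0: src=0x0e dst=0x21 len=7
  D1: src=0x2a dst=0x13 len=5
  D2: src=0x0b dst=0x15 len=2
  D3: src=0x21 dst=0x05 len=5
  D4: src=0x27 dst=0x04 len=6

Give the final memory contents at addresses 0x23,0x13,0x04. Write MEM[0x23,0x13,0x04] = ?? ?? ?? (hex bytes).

D0: mem[0x21..0x27] <- [05 49 b9 0e cc 75 67]
D1: mem[0x13..0x17] <- [d8 1f 73 34 02]
D2: mem[0x15..0x16] <- [1c a0]
D3: mem[0x05..0x09] <- [05 49 b9 0e cc]
D4: mem[0x04..0x09] <- [67 a8 7a d8 1f 73]
query mem[0x23]=0xb9, mem[0x13]=0xd8, mem[0x04]=0x67

MEM[0x23,0x13,0x04] = b9 d8 67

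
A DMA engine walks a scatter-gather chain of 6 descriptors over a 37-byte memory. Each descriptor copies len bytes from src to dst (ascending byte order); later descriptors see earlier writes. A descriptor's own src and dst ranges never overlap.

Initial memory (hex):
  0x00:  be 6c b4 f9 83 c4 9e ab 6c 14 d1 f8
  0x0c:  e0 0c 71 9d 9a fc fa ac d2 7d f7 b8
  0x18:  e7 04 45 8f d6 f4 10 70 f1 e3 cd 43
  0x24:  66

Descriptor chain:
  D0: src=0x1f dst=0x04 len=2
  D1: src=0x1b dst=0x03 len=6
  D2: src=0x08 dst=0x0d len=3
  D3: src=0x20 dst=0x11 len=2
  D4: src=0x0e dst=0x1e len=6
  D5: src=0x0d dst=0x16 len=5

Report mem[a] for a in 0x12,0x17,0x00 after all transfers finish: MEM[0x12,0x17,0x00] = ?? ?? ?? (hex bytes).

MEM[0x12,0x17,0x00] = e3 14 be

#0 dst[0x04+2] := {0x70,0xf1}
#1 dst[0x03+6] := {0x8f,0xd6,0xf4,0x10,0x70,0xf1}
#2 dst[0x0d+3] := {0xf1,0x14,0xd1}
#3 dst[0x11+2] := {0xf1,0xe3}
#4 dst[0x1e+6] := {0x14,0xd1,0x9a,0xf1,0xe3,0xac}
#5 dst[0x16+5] := {0xf1,0x14,0xd1,0x9a,0xf1}
query mem[0x12]=0xe3, mem[0x17]=0x14, mem[0x00]=0xbe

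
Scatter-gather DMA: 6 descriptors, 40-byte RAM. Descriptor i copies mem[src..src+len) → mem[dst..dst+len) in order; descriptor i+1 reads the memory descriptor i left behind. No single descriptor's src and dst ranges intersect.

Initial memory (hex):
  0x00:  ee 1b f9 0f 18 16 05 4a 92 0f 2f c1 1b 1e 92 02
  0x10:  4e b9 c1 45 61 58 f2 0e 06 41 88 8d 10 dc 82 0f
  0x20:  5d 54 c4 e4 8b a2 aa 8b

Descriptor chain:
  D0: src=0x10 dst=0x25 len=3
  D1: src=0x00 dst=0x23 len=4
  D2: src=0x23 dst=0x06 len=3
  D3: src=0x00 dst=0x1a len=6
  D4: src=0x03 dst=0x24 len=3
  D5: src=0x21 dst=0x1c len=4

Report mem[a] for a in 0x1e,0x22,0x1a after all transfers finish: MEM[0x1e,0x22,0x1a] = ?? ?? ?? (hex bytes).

D0: mem[0x25..0x27] <- [4e b9 c1]
D1: mem[0x23..0x26] <- [ee 1b f9 0f]
D2: mem[0x06..0x08] <- [ee 1b f9]
D3: mem[0x1a..0x1f] <- [ee 1b f9 0f 18 16]
D4: mem[0x24..0x26] <- [0f 18 16]
D5: mem[0x1c..0x1f] <- [54 c4 ee 0f]
query mem[0x1e]=0xee, mem[0x22]=0xc4, mem[0x1a]=0xee

MEM[0x1e,0x22,0x1a] = ee c4 ee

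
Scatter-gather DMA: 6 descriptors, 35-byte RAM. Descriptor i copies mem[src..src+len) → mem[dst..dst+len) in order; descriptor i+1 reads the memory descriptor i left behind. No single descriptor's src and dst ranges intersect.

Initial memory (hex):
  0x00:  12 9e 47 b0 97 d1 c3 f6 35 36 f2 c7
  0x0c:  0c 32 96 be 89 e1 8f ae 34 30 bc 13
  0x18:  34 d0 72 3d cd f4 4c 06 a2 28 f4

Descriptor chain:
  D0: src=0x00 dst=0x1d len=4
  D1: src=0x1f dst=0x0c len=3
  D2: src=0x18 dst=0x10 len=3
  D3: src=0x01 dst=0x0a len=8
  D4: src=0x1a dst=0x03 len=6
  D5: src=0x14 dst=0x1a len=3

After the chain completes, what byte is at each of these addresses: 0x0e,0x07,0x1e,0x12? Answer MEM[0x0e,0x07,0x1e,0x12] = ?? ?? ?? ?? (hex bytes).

MEM[0x0e,0x07,0x1e,0x12] = d1 9e 9e 72

D0: mem[0x1d..0x20] <- [12 9e 47 b0]
D1: mem[0x0c..0x0e] <- [47 b0 28]
D2: mem[0x10..0x12] <- [34 d0 72]
D3: mem[0x0a..0x11] <- [9e 47 b0 97 d1 c3 f6 35]
D4: mem[0x03..0x08] <- [72 3d cd 12 9e 47]
D5: mem[0x1a..0x1c] <- [34 30 bc]
query mem[0x0e]=0xd1, mem[0x07]=0x9e, mem[0x1e]=0x9e, mem[0x12]=0x72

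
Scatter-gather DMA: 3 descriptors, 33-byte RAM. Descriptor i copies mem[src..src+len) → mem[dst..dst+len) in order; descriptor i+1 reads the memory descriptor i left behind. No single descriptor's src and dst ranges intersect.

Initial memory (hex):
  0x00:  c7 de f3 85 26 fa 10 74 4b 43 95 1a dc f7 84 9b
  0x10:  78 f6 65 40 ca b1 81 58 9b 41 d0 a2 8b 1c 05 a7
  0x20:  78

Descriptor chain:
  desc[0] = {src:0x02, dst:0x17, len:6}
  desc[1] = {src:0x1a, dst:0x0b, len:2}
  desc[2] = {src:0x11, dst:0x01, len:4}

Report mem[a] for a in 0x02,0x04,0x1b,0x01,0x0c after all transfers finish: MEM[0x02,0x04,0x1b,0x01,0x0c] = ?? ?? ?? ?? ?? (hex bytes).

[0] 0x02->0x17 len=6 : f3 85 26 fa 10 74
[1] 0x1a->0x0b len=2 : fa 10
[2] 0x11->0x01 len=4 : f6 65 40 ca
query mem[0x02]=0x65, mem[0x04]=0xca, mem[0x1b]=0x10, mem[0x01]=0xf6, mem[0x0c]=0x10

MEM[0x02,0x04,0x1b,0x01,0x0c] = 65 ca 10 f6 10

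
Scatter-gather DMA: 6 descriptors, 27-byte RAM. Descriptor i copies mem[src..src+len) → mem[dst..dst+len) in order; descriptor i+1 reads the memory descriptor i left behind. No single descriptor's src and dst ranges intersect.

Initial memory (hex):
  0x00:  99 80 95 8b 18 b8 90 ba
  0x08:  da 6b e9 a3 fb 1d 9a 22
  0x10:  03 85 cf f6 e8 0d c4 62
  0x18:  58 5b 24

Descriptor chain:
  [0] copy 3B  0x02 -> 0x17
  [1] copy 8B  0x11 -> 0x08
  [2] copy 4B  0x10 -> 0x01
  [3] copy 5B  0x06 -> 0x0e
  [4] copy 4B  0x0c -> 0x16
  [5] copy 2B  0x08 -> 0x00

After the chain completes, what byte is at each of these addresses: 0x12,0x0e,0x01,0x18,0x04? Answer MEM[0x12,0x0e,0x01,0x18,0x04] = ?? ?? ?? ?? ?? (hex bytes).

D0: mem[0x17..0x19] <- [95 8b 18]
D1: mem[0x08..0x0f] <- [85 cf f6 e8 0d c4 95 8b]
D2: mem[0x01..0x04] <- [03 85 cf f6]
D3: mem[0x0e..0x12] <- [90 ba 85 cf f6]
D4: mem[0x16..0x19] <- [0d c4 90 ba]
D5: mem[0x00..0x01] <- [85 cf]
query mem[0x12]=0xf6, mem[0x0e]=0x90, mem[0x01]=0xcf, mem[0x18]=0x90, mem[0x04]=0xf6

MEM[0x12,0x0e,0x01,0x18,0x04] = f6 90 cf 90 f6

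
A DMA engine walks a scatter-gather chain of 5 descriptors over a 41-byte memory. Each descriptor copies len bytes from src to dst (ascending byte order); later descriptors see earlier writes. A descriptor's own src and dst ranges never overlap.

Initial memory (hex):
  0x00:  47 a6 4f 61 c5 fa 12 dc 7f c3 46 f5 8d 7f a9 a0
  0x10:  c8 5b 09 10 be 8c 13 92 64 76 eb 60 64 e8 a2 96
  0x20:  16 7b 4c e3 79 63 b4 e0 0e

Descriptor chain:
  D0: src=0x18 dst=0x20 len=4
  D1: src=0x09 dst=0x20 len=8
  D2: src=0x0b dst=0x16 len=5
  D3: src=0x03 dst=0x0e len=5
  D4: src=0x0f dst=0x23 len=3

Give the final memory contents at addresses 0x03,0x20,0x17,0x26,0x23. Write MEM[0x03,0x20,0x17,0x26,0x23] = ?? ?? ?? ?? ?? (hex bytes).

D0: mem[0x20..0x23] <- [64 76 eb 60]
D1: mem[0x20..0x27] <- [c3 46 f5 8d 7f a9 a0 c8]
D2: mem[0x16..0x1a] <- [f5 8d 7f a9 a0]
D3: mem[0x0e..0x12] <- [61 c5 fa 12 dc]
D4: mem[0x23..0x25] <- [c5 fa 12]
query mem[0x03]=0x61, mem[0x20]=0xc3, mem[0x17]=0x8d, mem[0x26]=0xa0, mem[0x23]=0xc5

MEM[0x03,0x20,0x17,0x26,0x23] = 61 c3 8d a0 c5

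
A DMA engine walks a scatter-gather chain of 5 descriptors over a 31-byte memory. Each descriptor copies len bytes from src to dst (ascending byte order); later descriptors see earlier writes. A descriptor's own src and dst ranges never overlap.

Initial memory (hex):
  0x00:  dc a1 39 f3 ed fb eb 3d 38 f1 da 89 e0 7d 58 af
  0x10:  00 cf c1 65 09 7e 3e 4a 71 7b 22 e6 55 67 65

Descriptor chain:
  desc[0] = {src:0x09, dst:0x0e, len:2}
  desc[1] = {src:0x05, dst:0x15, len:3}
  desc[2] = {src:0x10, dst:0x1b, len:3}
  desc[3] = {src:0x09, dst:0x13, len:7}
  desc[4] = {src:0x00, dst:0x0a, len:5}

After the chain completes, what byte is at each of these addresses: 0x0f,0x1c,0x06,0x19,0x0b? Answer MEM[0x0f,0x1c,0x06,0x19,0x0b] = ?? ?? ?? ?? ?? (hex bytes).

MEM[0x0f,0x1c,0x06,0x19,0x0b] = da cf eb da a1

#0 dst[0x0e+2] := {0xf1,0xda}
#1 dst[0x15+3] := {0xfb,0xeb,0x3d}
#2 dst[0x1b+3] := {0x00,0xcf,0xc1}
#3 dst[0x13+7] := {0xf1,0xda,0x89,0xe0,0x7d,0xf1,0xda}
#4 dst[0x0a+5] := {0xdc,0xa1,0x39,0xf3,0xed}
query mem[0x0f]=0xda, mem[0x1c]=0xcf, mem[0x06]=0xeb, mem[0x19]=0xda, mem[0x0b]=0xa1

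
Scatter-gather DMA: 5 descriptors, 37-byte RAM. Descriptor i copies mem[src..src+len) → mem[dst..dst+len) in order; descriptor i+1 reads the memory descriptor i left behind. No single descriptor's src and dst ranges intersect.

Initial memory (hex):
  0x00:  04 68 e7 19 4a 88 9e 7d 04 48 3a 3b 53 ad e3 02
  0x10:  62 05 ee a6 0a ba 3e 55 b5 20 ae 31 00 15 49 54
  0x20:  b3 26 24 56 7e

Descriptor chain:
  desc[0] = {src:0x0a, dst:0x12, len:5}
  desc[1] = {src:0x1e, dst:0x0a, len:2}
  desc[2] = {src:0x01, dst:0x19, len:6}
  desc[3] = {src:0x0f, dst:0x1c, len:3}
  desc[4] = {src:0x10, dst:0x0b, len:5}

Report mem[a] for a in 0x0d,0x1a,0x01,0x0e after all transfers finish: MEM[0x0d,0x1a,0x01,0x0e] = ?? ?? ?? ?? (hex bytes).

#0 dst[0x12+5] := {0x3a,0x3b,0x53,0xad,0xe3}
#1 dst[0x0a+2] := {0x49,0x54}
#2 dst[0x19+6] := {0x68,0xe7,0x19,0x4a,0x88,0x9e}
#3 dst[0x1c+3] := {0x02,0x62,0x05}
#4 dst[0x0b+5] := {0x62,0x05,0x3a,0x3b,0x53}
query mem[0x0d]=0x3a, mem[0x1a]=0xe7, mem[0x01]=0x68, mem[0x0e]=0x3b

MEM[0x0d,0x1a,0x01,0x0e] = 3a e7 68 3b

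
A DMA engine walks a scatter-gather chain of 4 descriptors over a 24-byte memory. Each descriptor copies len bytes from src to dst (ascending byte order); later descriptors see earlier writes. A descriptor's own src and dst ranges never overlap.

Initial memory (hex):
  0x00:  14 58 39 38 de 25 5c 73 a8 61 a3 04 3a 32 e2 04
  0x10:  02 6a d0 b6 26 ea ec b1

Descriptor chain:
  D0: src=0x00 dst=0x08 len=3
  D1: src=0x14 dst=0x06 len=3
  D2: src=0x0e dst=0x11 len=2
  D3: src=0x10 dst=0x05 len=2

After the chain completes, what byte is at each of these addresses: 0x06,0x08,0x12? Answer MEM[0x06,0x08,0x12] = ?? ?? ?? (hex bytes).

MEM[0x06,0x08,0x12] = e2 ec 04

D0: mem[0x08..0x0a] <- [14 58 39]
D1: mem[0x06..0x08] <- [26 ea ec]
D2: mem[0x11..0x12] <- [e2 04]
D3: mem[0x05..0x06] <- [02 e2]
query mem[0x06]=0xe2, mem[0x08]=0xec, mem[0x12]=0x04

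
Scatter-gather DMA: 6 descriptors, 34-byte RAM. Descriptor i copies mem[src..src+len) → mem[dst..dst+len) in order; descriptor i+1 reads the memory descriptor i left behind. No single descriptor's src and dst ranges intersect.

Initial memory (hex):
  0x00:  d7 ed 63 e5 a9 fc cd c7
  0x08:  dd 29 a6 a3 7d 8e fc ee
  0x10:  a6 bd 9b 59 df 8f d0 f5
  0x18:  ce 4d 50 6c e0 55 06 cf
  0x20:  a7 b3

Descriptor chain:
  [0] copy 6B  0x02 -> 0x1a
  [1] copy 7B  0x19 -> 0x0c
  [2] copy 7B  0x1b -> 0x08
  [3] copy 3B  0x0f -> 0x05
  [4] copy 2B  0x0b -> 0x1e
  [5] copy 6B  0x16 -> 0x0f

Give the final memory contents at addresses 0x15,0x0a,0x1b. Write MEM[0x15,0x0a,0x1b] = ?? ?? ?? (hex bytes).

MEM[0x15,0x0a,0x1b] = 8f fc e5

D0: mem[0x1a..0x1f] <- [63 e5 a9 fc cd c7]
D1: mem[0x0c..0x12] <- [4d 63 e5 a9 fc cd c7]
D2: mem[0x08..0x0e] <- [e5 a9 fc cd c7 a7 b3]
D3: mem[0x05..0x07] <- [a9 fc cd]
D4: mem[0x1e..0x1f] <- [cd c7]
D5: mem[0x0f..0x14] <- [d0 f5 ce 4d 63 e5]
query mem[0x15]=0x8f, mem[0x0a]=0xfc, mem[0x1b]=0xe5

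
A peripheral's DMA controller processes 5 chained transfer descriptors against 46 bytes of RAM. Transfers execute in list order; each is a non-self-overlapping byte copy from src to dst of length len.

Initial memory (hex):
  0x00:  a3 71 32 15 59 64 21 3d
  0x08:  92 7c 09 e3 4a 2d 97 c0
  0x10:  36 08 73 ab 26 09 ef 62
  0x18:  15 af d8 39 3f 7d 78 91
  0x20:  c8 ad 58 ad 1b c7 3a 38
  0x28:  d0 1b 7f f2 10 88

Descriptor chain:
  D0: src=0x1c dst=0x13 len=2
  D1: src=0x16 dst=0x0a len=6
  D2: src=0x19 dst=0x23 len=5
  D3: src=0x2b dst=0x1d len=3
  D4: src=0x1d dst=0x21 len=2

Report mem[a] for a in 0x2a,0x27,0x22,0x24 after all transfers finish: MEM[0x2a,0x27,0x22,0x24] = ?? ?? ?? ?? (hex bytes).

#0 dst[0x13+2] := {0x3f,0x7d}
#1 dst[0x0a+6] := {0xef,0x62,0x15,0xaf,0xd8,0x39}
#2 dst[0x23+5] := {0xaf,0xd8,0x39,0x3f,0x7d}
#3 dst[0x1d+3] := {0xf2,0x10,0x88}
#4 dst[0x21+2] := {0xf2,0x10}
query mem[0x2a]=0x7f, mem[0x27]=0x7d, mem[0x22]=0x10, mem[0x24]=0xd8

MEM[0x2a,0x27,0x22,0x24] = 7f 7d 10 d8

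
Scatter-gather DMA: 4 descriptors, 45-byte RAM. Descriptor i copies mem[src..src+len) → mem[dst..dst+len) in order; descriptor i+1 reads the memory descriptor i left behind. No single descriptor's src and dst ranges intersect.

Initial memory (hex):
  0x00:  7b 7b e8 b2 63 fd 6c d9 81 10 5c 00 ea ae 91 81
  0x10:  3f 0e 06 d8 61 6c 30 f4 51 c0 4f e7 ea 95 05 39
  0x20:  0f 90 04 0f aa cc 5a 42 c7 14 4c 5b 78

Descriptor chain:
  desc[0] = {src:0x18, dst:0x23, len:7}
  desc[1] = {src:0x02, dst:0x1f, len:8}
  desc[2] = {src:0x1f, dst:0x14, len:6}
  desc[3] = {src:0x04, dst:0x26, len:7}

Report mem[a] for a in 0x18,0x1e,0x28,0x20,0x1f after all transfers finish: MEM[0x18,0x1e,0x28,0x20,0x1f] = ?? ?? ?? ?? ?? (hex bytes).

MEM[0x18,0x1e,0x28,0x20,0x1f] = 6c 05 6c b2 e8

D0: mem[0x23..0x29] <- [51 c0 4f e7 ea 95 05]
D1: mem[0x1f..0x26] <- [e8 b2 63 fd 6c d9 81 10]
D2: mem[0x14..0x19] <- [e8 b2 63 fd 6c d9]
D3: mem[0x26..0x2c] <- [63 fd 6c d9 81 10 5c]
query mem[0x18]=0x6c, mem[0x1e]=0x05, mem[0x28]=0x6c, mem[0x20]=0xb2, mem[0x1f]=0xe8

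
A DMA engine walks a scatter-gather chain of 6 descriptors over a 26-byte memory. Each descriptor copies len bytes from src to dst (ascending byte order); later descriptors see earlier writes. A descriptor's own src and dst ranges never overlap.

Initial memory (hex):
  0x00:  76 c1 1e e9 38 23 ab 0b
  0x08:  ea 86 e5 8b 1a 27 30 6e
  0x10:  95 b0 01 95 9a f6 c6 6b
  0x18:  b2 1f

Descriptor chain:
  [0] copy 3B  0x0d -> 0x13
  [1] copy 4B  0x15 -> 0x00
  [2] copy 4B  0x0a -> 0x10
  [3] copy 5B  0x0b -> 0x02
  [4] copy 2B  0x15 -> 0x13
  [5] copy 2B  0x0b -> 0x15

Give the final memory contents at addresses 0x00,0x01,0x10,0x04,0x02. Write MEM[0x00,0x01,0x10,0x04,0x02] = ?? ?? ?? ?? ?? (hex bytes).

MEM[0x00,0x01,0x10,0x04,0x02] = 6e c6 e5 27 8b

[0] 0x0d->0x13 len=3 : 27 30 6e
[1] 0x15->0x00 len=4 : 6e c6 6b b2
[2] 0x0a->0x10 len=4 : e5 8b 1a 27
[3] 0x0b->0x02 len=5 : 8b 1a 27 30 6e
[4] 0x15->0x13 len=2 : 6e c6
[5] 0x0b->0x15 len=2 : 8b 1a
query mem[0x00]=0x6e, mem[0x01]=0xc6, mem[0x10]=0xe5, mem[0x04]=0x27, mem[0x02]=0x8b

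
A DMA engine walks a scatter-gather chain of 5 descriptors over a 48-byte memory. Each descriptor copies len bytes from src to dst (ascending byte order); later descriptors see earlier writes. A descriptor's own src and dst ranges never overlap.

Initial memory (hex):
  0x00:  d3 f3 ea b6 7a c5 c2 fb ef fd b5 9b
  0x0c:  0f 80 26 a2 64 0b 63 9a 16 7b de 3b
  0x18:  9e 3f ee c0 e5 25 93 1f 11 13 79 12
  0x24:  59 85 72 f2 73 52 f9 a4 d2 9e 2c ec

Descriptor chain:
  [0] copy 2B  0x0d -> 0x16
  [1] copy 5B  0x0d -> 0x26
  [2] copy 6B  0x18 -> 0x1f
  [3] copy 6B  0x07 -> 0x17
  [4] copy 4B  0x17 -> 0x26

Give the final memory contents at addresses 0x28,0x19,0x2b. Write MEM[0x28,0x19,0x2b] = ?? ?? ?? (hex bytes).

MEM[0x28,0x19,0x2b] = fd fd a4

D0: mem[0x16..0x17] <- [80 26]
D1: mem[0x26..0x2a] <- [80 26 a2 64 0b]
D2: mem[0x1f..0x24] <- [9e 3f ee c0 e5 25]
D3: mem[0x17..0x1c] <- [fb ef fd b5 9b 0f]
D4: mem[0x26..0x29] <- [fb ef fd b5]
query mem[0x28]=0xfd, mem[0x19]=0xfd, mem[0x2b]=0xa4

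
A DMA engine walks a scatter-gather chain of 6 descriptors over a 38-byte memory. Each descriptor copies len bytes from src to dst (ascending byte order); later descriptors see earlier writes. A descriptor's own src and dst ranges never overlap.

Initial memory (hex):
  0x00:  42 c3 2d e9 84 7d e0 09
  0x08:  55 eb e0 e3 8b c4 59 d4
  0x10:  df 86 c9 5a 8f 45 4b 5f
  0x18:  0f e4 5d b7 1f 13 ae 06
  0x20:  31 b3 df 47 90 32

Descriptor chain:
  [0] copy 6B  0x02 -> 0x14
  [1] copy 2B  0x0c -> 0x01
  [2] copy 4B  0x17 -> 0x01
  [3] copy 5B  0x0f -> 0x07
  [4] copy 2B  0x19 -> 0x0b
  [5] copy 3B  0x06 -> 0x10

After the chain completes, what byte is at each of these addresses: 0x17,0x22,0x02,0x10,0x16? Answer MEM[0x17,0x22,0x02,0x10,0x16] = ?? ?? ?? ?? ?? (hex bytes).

MEM[0x17,0x22,0x02,0x10,0x16] = 7d df e0 e0 84

[0] 0x02->0x14 len=6 : 2d e9 84 7d e0 09
[1] 0x0c->0x01 len=2 : 8b c4
[2] 0x17->0x01 len=4 : 7d e0 09 5d
[3] 0x0f->0x07 len=5 : d4 df 86 c9 5a
[4] 0x19->0x0b len=2 : 09 5d
[5] 0x06->0x10 len=3 : e0 d4 df
query mem[0x17]=0x7d, mem[0x22]=0xdf, mem[0x02]=0xe0, mem[0x10]=0xe0, mem[0x16]=0x84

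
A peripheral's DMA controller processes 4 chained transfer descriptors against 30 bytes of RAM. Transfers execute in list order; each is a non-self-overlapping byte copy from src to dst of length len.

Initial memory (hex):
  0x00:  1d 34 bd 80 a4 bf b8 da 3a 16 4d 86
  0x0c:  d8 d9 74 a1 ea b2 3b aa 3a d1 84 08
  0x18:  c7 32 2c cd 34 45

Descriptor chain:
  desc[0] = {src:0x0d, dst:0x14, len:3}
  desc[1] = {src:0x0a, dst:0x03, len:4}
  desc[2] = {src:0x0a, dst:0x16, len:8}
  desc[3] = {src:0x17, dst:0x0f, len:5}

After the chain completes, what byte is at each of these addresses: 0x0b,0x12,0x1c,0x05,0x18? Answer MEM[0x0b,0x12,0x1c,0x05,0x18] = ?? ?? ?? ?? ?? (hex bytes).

MEM[0x0b,0x12,0x1c,0x05,0x18] = 86 74 ea d8 d8

  after D0: wrote 3B at 0x14 = d974a1
  after D1: wrote 4B at 0x03 = 4d86d8d9
  after D2: wrote 8B at 0x16 = 4d86d8d974a1eab2
  after D3: wrote 5B at 0x0f = 86d8d974a1
query mem[0x0b]=0x86, mem[0x12]=0x74, mem[0x1c]=0xea, mem[0x05]=0xd8, mem[0x18]=0xd8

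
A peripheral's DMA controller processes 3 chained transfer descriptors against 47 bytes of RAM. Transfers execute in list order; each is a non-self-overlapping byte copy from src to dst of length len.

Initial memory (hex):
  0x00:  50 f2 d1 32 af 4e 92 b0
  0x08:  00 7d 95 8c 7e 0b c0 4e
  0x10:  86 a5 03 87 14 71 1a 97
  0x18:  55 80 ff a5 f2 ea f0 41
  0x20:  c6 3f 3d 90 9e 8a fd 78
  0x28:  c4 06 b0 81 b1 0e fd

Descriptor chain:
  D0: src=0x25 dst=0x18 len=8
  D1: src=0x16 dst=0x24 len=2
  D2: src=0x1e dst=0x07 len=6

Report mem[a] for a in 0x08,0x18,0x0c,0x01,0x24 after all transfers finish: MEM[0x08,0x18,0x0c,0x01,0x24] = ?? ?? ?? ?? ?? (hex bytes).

[0] 0x25->0x18 len=8 : 8a fd 78 c4 06 b0 81 b1
[1] 0x16->0x24 len=2 : 1a 97
[2] 0x1e->0x07 len=6 : 81 b1 c6 3f 3d 90
query mem[0x08]=0xb1, mem[0x18]=0x8a, mem[0x0c]=0x90, mem[0x01]=0xf2, mem[0x24]=0x1a

MEM[0x08,0x18,0x0c,0x01,0x24] = b1 8a 90 f2 1a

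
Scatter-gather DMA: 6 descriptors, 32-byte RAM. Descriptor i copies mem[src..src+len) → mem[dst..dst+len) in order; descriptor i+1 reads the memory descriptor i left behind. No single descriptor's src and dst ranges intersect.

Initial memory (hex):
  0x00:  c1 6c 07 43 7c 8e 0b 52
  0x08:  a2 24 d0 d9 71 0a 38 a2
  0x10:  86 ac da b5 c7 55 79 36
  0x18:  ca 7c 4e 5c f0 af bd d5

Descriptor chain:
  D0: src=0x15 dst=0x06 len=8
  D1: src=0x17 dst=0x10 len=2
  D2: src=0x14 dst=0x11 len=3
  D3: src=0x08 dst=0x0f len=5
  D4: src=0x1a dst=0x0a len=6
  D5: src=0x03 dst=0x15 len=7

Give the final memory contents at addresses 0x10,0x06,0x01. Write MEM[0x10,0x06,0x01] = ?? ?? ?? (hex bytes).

[0] 0x15->0x06 len=8 : 55 79 36 ca 7c 4e 5c f0
[1] 0x17->0x10 len=2 : 36 ca
[2] 0x14->0x11 len=3 : c7 55 79
[3] 0x08->0x0f len=5 : 36 ca 7c 4e 5c
[4] 0x1a->0x0a len=6 : 4e 5c f0 af bd d5
[5] 0x03->0x15 len=7 : 43 7c 8e 55 79 36 ca
query mem[0x10]=0xca, mem[0x06]=0x55, mem[0x01]=0x6c

MEM[0x10,0x06,0x01] = ca 55 6c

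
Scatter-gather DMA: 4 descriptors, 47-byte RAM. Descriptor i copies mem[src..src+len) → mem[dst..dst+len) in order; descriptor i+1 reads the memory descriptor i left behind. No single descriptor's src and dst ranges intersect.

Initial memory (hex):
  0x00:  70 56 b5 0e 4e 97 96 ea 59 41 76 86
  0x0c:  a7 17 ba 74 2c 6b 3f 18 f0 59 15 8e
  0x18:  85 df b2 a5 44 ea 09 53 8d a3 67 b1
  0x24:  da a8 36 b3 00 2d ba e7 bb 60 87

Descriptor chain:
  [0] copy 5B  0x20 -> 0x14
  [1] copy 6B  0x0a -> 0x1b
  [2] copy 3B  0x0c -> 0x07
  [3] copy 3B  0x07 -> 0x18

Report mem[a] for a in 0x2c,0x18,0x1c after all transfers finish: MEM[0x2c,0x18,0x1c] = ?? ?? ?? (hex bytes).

  after D0: wrote 5B at 0x14 = 8da367b1da
  after D1: wrote 6B at 0x1b = 7686a717ba74
  after D2: wrote 3B at 0x07 = a717ba
  after D3: wrote 3B at 0x18 = a717ba
query mem[0x2c]=0xbb, mem[0x18]=0xa7, mem[0x1c]=0x86

MEM[0x2c,0x18,0x1c] = bb a7 86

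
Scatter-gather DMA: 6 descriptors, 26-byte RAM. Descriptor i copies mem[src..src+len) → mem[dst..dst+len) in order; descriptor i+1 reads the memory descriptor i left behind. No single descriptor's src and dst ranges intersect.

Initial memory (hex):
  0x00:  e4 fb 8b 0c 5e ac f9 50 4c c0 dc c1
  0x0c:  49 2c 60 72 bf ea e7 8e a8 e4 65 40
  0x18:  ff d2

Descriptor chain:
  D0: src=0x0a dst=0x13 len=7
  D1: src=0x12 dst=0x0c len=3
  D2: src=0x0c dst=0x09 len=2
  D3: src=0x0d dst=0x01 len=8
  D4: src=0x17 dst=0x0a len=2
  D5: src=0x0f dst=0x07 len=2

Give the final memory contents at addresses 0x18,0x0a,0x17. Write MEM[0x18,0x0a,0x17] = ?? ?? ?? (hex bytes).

  after D0: wrote 7B at 0x13 = dcc1492c6072bf
  after D1: wrote 3B at 0x0c = e7dcc1
  after D2: wrote 2B at 0x09 = e7dc
  after D3: wrote 8B at 0x01 = dcc172bfeae7dcc1
  after D4: wrote 2B at 0x0a = 6072
  after D5: wrote 2B at 0x07 = 72bf
query mem[0x18]=0x72, mem[0x0a]=0x60, mem[0x17]=0x60

MEM[0x18,0x0a,0x17] = 72 60 60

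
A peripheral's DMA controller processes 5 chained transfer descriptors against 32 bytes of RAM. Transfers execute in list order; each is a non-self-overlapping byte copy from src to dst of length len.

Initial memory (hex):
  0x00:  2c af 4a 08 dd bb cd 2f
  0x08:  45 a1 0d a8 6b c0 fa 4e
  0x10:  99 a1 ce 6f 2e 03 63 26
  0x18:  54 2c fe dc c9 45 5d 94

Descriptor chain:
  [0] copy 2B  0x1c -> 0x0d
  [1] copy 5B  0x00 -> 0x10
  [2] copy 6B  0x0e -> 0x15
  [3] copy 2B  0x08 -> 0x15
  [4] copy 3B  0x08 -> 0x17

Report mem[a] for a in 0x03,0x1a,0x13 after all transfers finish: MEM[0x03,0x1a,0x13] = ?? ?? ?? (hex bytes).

#0 dst[0x0d+2] := {0xc9,0x45}
#1 dst[0x10+5] := {0x2c,0xaf,0x4a,0x08,0xdd}
#2 dst[0x15+6] := {0x45,0x4e,0x2c,0xaf,0x4a,0x08}
#3 dst[0x15+2] := {0x45,0xa1}
#4 dst[0x17+3] := {0x45,0xa1,0x0d}
query mem[0x03]=0x08, mem[0x1a]=0x08, mem[0x13]=0x08

MEM[0x03,0x1a,0x13] = 08 08 08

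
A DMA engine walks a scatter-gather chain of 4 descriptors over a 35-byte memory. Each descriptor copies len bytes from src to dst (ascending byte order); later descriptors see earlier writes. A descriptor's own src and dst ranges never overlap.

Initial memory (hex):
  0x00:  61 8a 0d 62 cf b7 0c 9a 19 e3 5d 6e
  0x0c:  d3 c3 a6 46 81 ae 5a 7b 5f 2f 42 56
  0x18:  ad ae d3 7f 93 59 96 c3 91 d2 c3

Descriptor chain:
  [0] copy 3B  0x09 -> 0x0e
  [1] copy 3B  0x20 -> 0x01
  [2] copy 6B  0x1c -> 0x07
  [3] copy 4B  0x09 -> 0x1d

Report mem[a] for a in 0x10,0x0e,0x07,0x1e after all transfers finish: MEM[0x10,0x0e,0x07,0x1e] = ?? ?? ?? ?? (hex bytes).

#0 dst[0x0e+3] := {0xe3,0x5d,0x6e}
#1 dst[0x01+3] := {0x91,0xd2,0xc3}
#2 dst[0x07+6] := {0x93,0x59,0x96,0xc3,0x91,0xd2}
#3 dst[0x1d+4] := {0x96,0xc3,0x91,0xd2}
query mem[0x10]=0x6e, mem[0x0e]=0xe3, mem[0x07]=0x93, mem[0x1e]=0xc3

MEM[0x10,0x0e,0x07,0x1e] = 6e e3 93 c3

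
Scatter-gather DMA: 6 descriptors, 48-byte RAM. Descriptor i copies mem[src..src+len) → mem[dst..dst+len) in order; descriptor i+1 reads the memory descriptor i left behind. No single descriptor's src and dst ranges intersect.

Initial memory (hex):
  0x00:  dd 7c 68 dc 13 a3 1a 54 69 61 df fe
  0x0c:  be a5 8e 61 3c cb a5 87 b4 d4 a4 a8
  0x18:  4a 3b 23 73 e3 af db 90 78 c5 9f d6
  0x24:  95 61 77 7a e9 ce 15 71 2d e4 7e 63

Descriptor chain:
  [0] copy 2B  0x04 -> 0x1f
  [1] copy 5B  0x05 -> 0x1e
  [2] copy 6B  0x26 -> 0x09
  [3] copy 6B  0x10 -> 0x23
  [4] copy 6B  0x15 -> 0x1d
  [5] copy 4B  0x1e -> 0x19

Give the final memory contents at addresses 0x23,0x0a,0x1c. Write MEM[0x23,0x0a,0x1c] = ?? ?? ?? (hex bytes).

[0] 0x04->0x1f len=2 : 13 a3
[1] 0x05->0x1e len=5 : a3 1a 54 69 61
[2] 0x26->0x09 len=6 : 77 7a e9 ce 15 71
[3] 0x10->0x23 len=6 : 3c cb a5 87 b4 d4
[4] 0x15->0x1d len=6 : d4 a4 a8 4a 3b 23
[5] 0x1e->0x19 len=4 : a4 a8 4a 3b
query mem[0x23]=0x3c, mem[0x0a]=0x7a, mem[0x1c]=0x3b

MEM[0x23,0x0a,0x1c] = 3c 7a 3b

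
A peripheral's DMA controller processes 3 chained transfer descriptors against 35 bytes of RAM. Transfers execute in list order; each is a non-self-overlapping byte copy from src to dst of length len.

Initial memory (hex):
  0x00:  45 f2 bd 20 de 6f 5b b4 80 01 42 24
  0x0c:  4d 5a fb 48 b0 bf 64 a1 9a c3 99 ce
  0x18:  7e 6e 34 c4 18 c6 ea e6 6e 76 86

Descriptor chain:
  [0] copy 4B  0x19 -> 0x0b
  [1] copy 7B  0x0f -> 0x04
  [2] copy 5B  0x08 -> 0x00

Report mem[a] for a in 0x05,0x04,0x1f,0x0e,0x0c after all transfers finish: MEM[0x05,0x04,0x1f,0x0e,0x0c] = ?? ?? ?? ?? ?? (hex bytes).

[0] 0x19->0x0b len=4 : 6e 34 c4 18
[1] 0x0f->0x04 len=7 : 48 b0 bf 64 a1 9a c3
[2] 0x08->0x00 len=5 : a1 9a c3 6e 34
query mem[0x05]=0xb0, mem[0x04]=0x34, mem[0x1f]=0xe6, mem[0x0e]=0x18, mem[0x0c]=0x34

MEM[0x05,0x04,0x1f,0x0e,0x0c] = b0 34 e6 18 34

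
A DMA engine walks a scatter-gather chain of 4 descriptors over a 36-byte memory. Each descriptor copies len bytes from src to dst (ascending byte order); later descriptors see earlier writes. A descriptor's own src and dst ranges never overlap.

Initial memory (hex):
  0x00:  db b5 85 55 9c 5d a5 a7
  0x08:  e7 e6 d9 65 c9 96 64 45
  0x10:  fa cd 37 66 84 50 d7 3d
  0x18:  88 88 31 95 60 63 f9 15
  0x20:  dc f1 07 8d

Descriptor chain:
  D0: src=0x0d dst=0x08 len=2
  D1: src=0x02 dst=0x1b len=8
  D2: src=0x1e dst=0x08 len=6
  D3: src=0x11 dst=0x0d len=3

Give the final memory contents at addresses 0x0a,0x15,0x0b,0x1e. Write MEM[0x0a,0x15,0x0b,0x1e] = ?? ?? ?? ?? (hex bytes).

#0 dst[0x08+2] := {0x96,0x64}
#1 dst[0x1b+8] := {0x85,0x55,0x9c,0x5d,0xa5,0xa7,0x96,0x64}
#2 dst[0x08+6] := {0x5d,0xa5,0xa7,0x96,0x64,0x8d}
#3 dst[0x0d+3] := {0xcd,0x37,0x66}
query mem[0x0a]=0xa7, mem[0x15]=0x50, mem[0x0b]=0x96, mem[0x1e]=0x5d

MEM[0x0a,0x15,0x0b,0x1e] = a7 50 96 5d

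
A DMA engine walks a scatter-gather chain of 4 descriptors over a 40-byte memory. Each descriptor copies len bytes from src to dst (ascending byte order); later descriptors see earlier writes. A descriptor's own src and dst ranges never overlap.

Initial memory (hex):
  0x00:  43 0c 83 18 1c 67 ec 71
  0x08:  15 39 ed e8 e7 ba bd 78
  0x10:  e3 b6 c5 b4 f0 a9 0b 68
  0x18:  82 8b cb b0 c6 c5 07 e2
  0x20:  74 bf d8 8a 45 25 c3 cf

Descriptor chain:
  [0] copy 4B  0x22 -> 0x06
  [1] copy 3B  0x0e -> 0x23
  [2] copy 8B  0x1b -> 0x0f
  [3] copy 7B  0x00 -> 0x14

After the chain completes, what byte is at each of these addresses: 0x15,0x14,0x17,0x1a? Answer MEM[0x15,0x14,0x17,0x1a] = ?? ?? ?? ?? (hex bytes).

MEM[0x15,0x14,0x17,0x1a] = 0c 43 18 d8

#0 dst[0x06+4] := {0xd8,0x8a,0x45,0x25}
#1 dst[0x23+3] := {0xbd,0x78,0xe3}
#2 dst[0x0f+8] := {0xb0,0xc6,0xc5,0x07,0xe2,0x74,0xbf,0xd8}
#3 dst[0x14+7] := {0x43,0x0c,0x83,0x18,0x1c,0x67,0xd8}
query mem[0x15]=0x0c, mem[0x14]=0x43, mem[0x17]=0x18, mem[0x1a]=0xd8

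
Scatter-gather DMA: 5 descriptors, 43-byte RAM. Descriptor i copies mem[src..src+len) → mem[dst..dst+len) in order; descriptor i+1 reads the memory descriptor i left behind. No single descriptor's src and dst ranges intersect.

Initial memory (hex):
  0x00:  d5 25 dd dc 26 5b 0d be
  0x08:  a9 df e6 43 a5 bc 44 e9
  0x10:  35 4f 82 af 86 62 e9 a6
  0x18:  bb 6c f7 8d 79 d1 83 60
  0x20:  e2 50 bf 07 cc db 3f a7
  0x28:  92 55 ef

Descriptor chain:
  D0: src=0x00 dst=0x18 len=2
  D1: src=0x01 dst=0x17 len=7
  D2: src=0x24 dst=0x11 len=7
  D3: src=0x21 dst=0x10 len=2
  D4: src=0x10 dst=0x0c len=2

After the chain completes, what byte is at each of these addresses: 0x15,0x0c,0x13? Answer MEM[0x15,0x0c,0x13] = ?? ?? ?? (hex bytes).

MEM[0x15,0x0c,0x13] = 92 50 3f

#0 dst[0x18+2] := {0xd5,0x25}
#1 dst[0x17+7] := {0x25,0xdd,0xdc,0x26,0x5b,0x0d,0xbe}
#2 dst[0x11+7] := {0xcc,0xdb,0x3f,0xa7,0x92,0x55,0xef}
#3 dst[0x10+2] := {0x50,0xbf}
#4 dst[0x0c+2] := {0x50,0xbf}
query mem[0x15]=0x92, mem[0x0c]=0x50, mem[0x13]=0x3f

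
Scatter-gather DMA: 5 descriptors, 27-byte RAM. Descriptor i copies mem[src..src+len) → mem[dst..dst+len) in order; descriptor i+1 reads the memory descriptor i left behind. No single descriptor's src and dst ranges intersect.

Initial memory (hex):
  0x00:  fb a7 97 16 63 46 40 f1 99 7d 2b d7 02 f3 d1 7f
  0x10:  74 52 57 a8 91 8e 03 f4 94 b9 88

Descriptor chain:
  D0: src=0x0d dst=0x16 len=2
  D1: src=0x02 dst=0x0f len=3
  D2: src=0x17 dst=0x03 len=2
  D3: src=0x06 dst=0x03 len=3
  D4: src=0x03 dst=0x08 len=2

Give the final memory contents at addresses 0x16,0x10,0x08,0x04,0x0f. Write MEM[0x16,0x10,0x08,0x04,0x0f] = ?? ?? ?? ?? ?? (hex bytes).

MEM[0x16,0x10,0x08,0x04,0x0f] = f3 16 40 f1 97

#0 dst[0x16+2] := {0xf3,0xd1}
#1 dst[0x0f+3] := {0x97,0x16,0x63}
#2 dst[0x03+2] := {0xd1,0x94}
#3 dst[0x03+3] := {0x40,0xf1,0x99}
#4 dst[0x08+2] := {0x40,0xf1}
query mem[0x16]=0xf3, mem[0x10]=0x16, mem[0x08]=0x40, mem[0x04]=0xf1, mem[0x0f]=0x97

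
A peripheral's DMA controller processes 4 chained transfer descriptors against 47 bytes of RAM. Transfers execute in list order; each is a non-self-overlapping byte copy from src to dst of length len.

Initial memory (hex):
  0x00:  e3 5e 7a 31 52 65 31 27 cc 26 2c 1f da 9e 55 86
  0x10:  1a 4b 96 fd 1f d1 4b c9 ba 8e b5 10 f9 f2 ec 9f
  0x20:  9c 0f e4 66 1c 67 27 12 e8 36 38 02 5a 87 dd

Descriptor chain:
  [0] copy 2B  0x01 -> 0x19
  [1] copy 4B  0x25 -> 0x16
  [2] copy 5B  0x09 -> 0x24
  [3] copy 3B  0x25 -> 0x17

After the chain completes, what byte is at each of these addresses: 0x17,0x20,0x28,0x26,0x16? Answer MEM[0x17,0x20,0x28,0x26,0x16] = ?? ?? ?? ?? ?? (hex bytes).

#0 dst[0x19+2] := {0x5e,0x7a}
#1 dst[0x16+4] := {0x67,0x27,0x12,0xe8}
#2 dst[0x24+5] := {0x26,0x2c,0x1f,0xda,0x9e}
#3 dst[0x17+3] := {0x2c,0x1f,0xda}
query mem[0x17]=0x2c, mem[0x20]=0x9c, mem[0x28]=0x9e, mem[0x26]=0x1f, mem[0x16]=0x67

MEM[0x17,0x20,0x28,0x26,0x16] = 2c 9c 9e 1f 67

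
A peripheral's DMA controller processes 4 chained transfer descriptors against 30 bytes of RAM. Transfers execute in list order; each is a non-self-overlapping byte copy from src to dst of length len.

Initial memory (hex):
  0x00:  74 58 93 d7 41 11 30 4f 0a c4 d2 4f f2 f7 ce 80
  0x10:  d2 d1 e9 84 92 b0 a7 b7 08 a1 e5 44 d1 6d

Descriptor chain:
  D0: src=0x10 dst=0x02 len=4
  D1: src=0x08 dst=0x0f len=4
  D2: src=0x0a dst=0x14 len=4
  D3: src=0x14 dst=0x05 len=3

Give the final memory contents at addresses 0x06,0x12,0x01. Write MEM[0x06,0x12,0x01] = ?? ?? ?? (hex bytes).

MEM[0x06,0x12,0x01] = 4f 4f 58

  after D0: wrote 4B at 0x02 = d2d1e984
  after D1: wrote 4B at 0x0f = 0ac4d24f
  after D2: wrote 4B at 0x14 = d24ff2f7
  after D3: wrote 3B at 0x05 = d24ff2
query mem[0x06]=0x4f, mem[0x12]=0x4f, mem[0x01]=0x58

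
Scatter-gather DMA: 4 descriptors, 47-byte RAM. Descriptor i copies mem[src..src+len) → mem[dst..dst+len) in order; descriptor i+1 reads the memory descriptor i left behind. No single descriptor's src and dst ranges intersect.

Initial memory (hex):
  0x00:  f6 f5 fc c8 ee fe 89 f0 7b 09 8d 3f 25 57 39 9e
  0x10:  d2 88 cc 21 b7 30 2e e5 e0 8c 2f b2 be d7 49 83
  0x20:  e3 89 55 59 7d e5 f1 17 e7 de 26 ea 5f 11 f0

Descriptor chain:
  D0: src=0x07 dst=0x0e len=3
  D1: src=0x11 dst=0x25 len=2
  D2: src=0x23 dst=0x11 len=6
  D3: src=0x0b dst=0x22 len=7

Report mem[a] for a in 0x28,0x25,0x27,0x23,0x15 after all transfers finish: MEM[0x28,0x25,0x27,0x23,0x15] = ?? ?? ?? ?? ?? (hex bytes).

MEM[0x28,0x25,0x27,0x23,0x15] = 59 f0 09 25 17

#0 dst[0x0e+3] := {0xf0,0x7b,0x09}
#1 dst[0x25+2] := {0x88,0xcc}
#2 dst[0x11+6] := {0x59,0x7d,0x88,0xcc,0x17,0xe7}
#3 dst[0x22+7] := {0x3f,0x25,0x57,0xf0,0x7b,0x09,0x59}
query mem[0x28]=0x59, mem[0x25]=0xf0, mem[0x27]=0x09, mem[0x23]=0x25, mem[0x15]=0x17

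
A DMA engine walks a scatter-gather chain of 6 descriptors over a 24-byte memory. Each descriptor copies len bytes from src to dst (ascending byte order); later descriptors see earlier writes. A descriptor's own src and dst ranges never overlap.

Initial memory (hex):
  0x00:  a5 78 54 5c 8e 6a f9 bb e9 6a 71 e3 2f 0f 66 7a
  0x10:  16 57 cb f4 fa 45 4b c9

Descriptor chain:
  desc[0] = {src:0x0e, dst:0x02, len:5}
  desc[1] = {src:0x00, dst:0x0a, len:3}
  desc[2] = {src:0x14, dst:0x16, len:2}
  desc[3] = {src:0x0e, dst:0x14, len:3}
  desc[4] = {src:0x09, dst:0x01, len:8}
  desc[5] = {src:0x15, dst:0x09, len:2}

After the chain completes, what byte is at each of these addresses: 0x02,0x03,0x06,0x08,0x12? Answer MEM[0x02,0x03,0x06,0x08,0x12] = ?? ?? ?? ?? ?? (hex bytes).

D0: mem[0x02..0x06] <- [66 7a 16 57 cb]
D1: mem[0x0a..0x0c] <- [a5 78 66]
D2: mem[0x16..0x17] <- [fa 45]
D3: mem[0x14..0x16] <- [66 7a 16]
D4: mem[0x01..0x08] <- [6a a5 78 66 0f 66 7a 16]
D5: mem[0x09..0x0a] <- [7a 16]
query mem[0x02]=0xa5, mem[0x03]=0x78, mem[0x06]=0x66, mem[0x08]=0x16, mem[0x12]=0xcb

MEM[0x02,0x03,0x06,0x08,0x12] = a5 78 66 16 cb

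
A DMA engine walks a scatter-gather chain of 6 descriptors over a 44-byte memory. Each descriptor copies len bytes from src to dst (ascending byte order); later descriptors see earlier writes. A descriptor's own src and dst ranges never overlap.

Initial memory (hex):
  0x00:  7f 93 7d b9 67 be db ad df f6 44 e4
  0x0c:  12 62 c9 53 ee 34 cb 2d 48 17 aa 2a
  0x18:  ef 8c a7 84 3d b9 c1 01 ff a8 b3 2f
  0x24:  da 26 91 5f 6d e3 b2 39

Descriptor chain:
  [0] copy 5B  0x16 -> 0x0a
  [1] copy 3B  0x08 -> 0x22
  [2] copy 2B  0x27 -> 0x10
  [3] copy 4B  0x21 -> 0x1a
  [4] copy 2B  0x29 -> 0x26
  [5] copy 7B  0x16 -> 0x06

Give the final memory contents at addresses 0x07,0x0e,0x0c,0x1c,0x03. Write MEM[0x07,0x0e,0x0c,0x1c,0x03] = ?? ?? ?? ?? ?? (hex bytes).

D0: mem[0x0a..0x0e] <- [aa 2a ef 8c a7]
D1: mem[0x22..0x24] <- [df f6 aa]
D2: mem[0x10..0x11] <- [5f 6d]
D3: mem[0x1a..0x1d] <- [a8 df f6 aa]
D4: mem[0x26..0x27] <- [e3 b2]
D5: mem[0x06..0x0c] <- [aa 2a ef 8c a8 df f6]
query mem[0x07]=0x2a, mem[0x0e]=0xa7, mem[0x0c]=0xf6, mem[0x1c]=0xf6, mem[0x03]=0xb9

MEM[0x07,0x0e,0x0c,0x1c,0x03] = 2a a7 f6 f6 b9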